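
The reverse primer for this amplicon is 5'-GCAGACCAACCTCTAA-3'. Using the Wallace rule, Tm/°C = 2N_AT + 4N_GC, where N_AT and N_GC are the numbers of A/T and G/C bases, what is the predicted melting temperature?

Counting bases: C=6, T=2, G=2, A=6
So N_AT = 8 and N_GC = 8.
Tm = 4·8 + 2·8 = 32 + 16 = 48°C

48°C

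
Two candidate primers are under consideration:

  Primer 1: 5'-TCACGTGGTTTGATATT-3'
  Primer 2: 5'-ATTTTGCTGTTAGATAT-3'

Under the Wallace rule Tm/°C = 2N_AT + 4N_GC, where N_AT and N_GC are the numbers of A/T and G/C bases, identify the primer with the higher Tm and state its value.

Primer 1: A+T=11, G+C=6 → Tm = 2(11)+4(6) = 46°C
Primer 2: A+T=13, G+C=4 → Tm = 2(13)+4(4) = 42°C
46°C vs 42°C → primer 1 is higher.

Primer 1, 46°C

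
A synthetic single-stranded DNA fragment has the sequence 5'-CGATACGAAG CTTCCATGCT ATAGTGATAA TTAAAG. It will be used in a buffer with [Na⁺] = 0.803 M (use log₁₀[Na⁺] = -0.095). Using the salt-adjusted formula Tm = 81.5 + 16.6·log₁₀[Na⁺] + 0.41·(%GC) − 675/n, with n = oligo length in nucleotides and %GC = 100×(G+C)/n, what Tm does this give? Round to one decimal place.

Length n = 36. Scanning the sequence gives C=6, A=13, T=10, G=7.
G+C = 13, so %GC = 13/36 × 100 = 36.111%
Salt term: 16.6 × (-0.095) = -1.577
GC term: 0.41 × 36.111 = 14.806; length term: −675/36 = −18.75
Tm = 81.5 + (-1.577) + 14.806 − 18.75 = 75.979 → 76.0°C

76.0°C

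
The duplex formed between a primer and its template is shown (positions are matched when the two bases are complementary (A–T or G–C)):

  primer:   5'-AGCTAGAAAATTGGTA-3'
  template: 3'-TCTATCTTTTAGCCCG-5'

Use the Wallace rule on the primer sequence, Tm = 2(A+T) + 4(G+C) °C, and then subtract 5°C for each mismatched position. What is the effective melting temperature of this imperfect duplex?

Primer base counts: A=7, T=4, G=4, C=1 → A+T=11, G+C=5
Perfect-match Tm = 2(11) + 4(5) = 22 + 20 = 42°C
Mismatches (positions where the bases are not complementary): 4 (at positions 3, 12, 15, 16)
Effective Tm = 42 − 4×5 = 42 − 20 = 22°C

22°C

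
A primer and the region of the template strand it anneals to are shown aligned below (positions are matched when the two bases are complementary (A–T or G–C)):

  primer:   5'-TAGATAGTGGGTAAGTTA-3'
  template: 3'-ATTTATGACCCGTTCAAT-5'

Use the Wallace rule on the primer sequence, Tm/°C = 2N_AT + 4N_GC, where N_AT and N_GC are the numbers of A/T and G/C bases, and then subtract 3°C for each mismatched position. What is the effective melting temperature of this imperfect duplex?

Primer base counts: A=6, T=6, G=6, C=0 → A+T=12, G+C=6
Perfect-match Tm = 2(12) + 4(6) = 24 + 24 = 48°C
Mismatches (positions where the bases are not complementary): 3 (at positions 3, 7, 12)
Effective Tm = 48 − 3×3 = 48 − 9 = 39°C

39°C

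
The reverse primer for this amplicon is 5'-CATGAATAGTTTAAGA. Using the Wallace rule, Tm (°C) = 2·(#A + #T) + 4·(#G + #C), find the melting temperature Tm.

40°C

Counting bases: G=3, C=1, T=5, A=7
A+T = 12, G+C = 4
Tm = 2(12) + 4(4) = 24 + 16 = 40°C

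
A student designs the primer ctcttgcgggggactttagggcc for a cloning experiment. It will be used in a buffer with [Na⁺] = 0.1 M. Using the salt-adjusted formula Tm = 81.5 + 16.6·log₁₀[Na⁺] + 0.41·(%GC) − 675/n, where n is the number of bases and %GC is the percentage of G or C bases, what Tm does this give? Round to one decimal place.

Length n = 23. Base counts: A=2, C=6, G=9, T=6
G+C = 15, so %GC = 15/23 × 100 = 65.217%
Salt term: 16.6 × (-1) = -16.6
GC term: 0.41 × 65.217 = 26.739; length term: −675/23 = −29.348
Tm = 81.5 + (-16.6) + 26.739 − 29.348 = 62.291 → 62.3°C

62.3°C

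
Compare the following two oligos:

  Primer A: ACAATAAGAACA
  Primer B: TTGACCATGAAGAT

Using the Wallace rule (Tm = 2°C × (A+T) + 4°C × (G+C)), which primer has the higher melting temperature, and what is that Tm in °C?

Primer A: A+T=9, G+C=3 → Tm = 2(9)+4(3) = 30°C
Primer B: A+T=9, G+C=5 → Tm = 2(9)+4(5) = 38°C
30°C vs 38°C → primer B is higher.

Primer B, 38°C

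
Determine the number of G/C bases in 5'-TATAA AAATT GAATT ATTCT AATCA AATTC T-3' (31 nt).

4

Counting bases: A=14, G=1, T=13, C=3
G+C = 1 + 3 = 4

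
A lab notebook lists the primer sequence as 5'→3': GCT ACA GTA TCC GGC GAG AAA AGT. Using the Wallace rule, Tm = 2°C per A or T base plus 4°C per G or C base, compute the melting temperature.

72°C

A=8, T=4, G=7, C=5
AT pairs contribute 12, GC pairs contribute 12.
Tm = 2×12 + 4×12 = 72°C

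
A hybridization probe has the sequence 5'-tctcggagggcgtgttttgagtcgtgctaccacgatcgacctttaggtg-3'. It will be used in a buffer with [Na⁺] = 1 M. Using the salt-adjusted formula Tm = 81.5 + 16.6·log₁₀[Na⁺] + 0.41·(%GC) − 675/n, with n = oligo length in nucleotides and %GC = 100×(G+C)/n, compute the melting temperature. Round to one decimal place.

90.3°C

Length n = 49. G=16, C=11, T=15, A=7
G+C = 27, so %GC = 27/49 × 100 = 55.102%
Salt term: 16.6 × (0) = 0
GC term: 0.41 × 55.102 = 22.592; length term: −675/49 = −13.776
Tm = 81.5 + (0) + 22.592 − 13.776 = 90.316 → 90.3°C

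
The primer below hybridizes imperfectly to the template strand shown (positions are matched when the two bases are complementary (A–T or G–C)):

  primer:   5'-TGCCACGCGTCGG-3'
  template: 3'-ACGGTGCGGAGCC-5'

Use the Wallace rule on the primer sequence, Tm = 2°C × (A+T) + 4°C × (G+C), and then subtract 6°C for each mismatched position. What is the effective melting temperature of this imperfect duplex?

40°C

Primer base counts: A=1, T=2, G=5, C=5 → A+T=3, G+C=10
Perfect-match Tm = 2(3) + 4(10) = 6 + 40 = 46°C
Mismatches (positions where the bases are not complementary): 1 (at position 9)
Effective Tm = 46 − 1×6 = 46 − 6 = 40°C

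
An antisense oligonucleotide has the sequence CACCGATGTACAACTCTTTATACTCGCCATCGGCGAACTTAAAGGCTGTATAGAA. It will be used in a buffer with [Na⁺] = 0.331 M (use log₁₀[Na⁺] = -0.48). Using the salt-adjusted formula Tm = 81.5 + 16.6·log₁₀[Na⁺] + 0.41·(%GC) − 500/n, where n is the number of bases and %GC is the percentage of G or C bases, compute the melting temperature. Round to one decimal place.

82.3°C

Length n = 55. C=14, G=10, A=17, T=14
G+C = 24, so %GC = 24/55 × 100 = 43.636%
Salt term: 16.6 × (-0.48) = -7.968
GC term: 0.41 × 43.636 = 17.891; length term: −500/55 = −9.091
Tm = 81.5 + (-7.968) + 17.891 − 9.091 = 82.332 → 82.3°C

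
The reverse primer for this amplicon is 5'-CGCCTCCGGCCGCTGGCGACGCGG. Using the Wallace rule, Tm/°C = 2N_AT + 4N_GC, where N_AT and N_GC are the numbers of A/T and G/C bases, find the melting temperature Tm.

90°C

Base counts: T=2, A=1, G=10, C=11
So N_AT = 3 and N_GC = 21.
Tm = 2×3 + 4×21 = 90°C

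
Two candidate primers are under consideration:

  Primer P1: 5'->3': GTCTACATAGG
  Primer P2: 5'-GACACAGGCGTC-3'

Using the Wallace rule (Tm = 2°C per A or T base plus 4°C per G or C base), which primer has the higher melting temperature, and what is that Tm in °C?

Primer P2, 40°C

Primer P1: A+T=6, G+C=5 → Tm = 2(6)+4(5) = 32°C
Primer P2: A+T=4, G+C=8 → Tm = 2(4)+4(8) = 40°C
32°C vs 40°C → primer P2 is higher.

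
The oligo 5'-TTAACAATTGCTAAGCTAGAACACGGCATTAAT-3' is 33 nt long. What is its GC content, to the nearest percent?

Scanning the sequence gives G=5, A=13, T=9, C=6.
G+C = 5 + 6 = 11 out of 33 bases
%GC = 11/33 × 100 = 33.33% ≈ 33%

33%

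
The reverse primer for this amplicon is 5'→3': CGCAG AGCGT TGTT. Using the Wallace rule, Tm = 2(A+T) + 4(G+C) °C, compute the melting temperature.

44°C

Counting bases: T=4, C=3, G=5, A=2
So N_AT = 6 and N_GC = 8.
Tm = 2(6) + 4(8) = 12 + 32 = 44°C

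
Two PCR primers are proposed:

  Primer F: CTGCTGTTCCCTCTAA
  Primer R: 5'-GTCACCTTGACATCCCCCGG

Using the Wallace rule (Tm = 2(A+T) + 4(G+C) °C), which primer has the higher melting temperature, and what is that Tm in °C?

Primer F: A+T=8, G+C=8 → Tm = 2(8)+4(8) = 48°C
Primer R: A+T=7, G+C=13 → Tm = 2(7)+4(13) = 66°C
48°C vs 66°C → primer R is higher.

Primer R, 66°C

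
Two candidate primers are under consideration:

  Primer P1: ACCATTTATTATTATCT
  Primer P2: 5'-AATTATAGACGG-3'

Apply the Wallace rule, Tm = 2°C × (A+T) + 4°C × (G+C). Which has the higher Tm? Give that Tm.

Primer P1, 40°C

Primer P1: A+T=14, G+C=3 → Tm = 2(14)+4(3) = 40°C
Primer P2: A+T=8, G+C=4 → Tm = 2(8)+4(4) = 32°C
40°C vs 32°C → primer P1 is higher.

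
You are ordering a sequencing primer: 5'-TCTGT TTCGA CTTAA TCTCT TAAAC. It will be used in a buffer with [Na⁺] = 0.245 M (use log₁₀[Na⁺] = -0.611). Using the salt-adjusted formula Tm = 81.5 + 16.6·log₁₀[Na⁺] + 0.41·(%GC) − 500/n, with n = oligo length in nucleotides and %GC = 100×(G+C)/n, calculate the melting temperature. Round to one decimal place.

Length n = 25. G=2, A=6, C=6, T=11
G+C = 8, so %GC = 8/25 × 100 = 32%
Salt term: 16.6 × (-0.611) = -10.143
GC term: 0.41 × 32 = 13.12; length term: −500/25 = −20
Tm = 81.5 + (-10.143) + 13.12 − 20 = 64.477 → 64.5°C

64.5°C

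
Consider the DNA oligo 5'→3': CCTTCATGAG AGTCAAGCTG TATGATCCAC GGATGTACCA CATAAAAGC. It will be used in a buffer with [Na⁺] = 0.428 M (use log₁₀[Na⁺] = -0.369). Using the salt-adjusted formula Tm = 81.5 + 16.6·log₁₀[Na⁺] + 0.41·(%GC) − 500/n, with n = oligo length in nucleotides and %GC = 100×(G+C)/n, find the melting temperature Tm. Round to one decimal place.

Length n = 49. Base counts: G=10, C=12, A=16, T=11
G+C = 22, so %GC = 22/49 × 100 = 44.898%
Salt term: 16.6 × (-0.369) = -6.125
GC term: 0.41 × 44.898 = 18.408; length term: −500/49 = −10.204
Tm = 81.5 + (-6.125) + 18.408 − 10.204 = 83.579 → 83.6°C

83.6°C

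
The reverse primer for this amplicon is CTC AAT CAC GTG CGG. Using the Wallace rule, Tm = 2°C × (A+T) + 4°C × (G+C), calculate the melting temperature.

48°C

Counting bases: G=4, A=3, C=5, T=3
So N_AT = 6 and N_GC = 9.
Tm = 4·9 + 2·6 = 36 + 12 = 48°C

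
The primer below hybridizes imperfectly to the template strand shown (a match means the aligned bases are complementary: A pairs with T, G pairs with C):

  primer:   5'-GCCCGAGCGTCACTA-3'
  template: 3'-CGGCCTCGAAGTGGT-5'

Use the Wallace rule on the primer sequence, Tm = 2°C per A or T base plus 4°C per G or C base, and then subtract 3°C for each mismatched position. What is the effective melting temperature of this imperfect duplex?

41°C

Primer base counts: A=3, T=2, G=4, C=6 → A+T=5, G+C=10
Perfect-match Tm = 2(5) + 4(10) = 10 + 40 = 50°C
Mismatches (positions where the bases are not complementary): 3 (at positions 4, 9, 14)
Effective Tm = 50 − 3×3 = 50 − 9 = 41°C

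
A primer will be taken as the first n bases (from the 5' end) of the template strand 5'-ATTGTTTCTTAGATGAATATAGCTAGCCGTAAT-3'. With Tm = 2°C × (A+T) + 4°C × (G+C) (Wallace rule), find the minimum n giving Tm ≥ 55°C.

First 22 bases: ATTGTTTCTTAGATGAATATAG → Tm = 54°C (< 55°C)
First 23 bases: ATTGTTTCTTAGATGAATATAGC → Tm = 58°C (≥ 55°C)
Since every base adds ≥2°C, Tm only increases with n, so the threshold is first crossed at n = 23.

n = 23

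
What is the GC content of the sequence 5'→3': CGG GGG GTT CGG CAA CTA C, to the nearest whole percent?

68%

Counting bases: T=3, A=3, C=5, G=8
G+C = 8 + 5 = 13 out of 19 bases
%GC = 13/19 × 100 = 68.42% ≈ 68%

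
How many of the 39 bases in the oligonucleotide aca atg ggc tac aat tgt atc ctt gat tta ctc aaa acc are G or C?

Scanning the sequence gives G=5, A=13, T=12, C=9.
Total G or C: 5 + 9 = 14

14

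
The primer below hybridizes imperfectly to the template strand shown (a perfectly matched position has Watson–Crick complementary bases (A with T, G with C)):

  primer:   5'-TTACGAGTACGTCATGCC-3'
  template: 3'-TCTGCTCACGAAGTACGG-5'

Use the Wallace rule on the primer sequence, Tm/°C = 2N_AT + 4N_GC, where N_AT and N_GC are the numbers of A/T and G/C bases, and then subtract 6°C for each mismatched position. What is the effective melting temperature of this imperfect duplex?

Primer base counts: A=4, T=5, G=4, C=5 → A+T=9, G+C=9
Perfect-match Tm = 2(9) + 4(9) = 18 + 36 = 54°C
Mismatches (positions where the bases are not complementary): 4 (at positions 1, 2, 9, 11)
Effective Tm = 54 − 4×6 = 54 − 24 = 30°C

30°C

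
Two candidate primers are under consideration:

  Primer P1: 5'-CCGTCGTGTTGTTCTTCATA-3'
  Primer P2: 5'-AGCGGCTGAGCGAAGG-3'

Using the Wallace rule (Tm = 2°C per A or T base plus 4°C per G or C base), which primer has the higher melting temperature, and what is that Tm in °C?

Primer P1, 58°C

Primer P1: A+T=11, G+C=9 → Tm = 2(11)+4(9) = 58°C
Primer P2: A+T=5, G+C=11 → Tm = 2(5)+4(11) = 54°C
58°C vs 54°C → primer P1 is higher.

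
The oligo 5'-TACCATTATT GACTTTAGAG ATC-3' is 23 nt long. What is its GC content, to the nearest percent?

T=9, C=4, A=7, G=3
G+C = 3 + 4 = 7 out of 23 bases
%GC = 7/23 × 100 = 30.43% ≈ 30%

30%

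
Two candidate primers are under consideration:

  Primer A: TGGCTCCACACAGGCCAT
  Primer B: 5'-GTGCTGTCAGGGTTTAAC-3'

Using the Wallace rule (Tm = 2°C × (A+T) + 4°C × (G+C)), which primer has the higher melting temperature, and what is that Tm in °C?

Primer A, 58°C

Primer A: A+T=7, G+C=11 → Tm = 2(7)+4(11) = 58°C
Primer B: A+T=9, G+C=9 → Tm = 2(9)+4(9) = 54°C
58°C vs 54°C → primer A is higher.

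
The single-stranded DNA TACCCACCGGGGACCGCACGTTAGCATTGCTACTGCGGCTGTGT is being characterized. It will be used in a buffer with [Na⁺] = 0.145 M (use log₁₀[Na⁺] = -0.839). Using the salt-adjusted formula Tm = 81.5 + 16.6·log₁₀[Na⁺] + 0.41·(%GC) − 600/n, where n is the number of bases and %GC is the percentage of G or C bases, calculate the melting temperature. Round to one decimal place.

Length n = 44. Counting bases: T=10, G=13, A=7, C=14
G+C = 27, so %GC = 27/44 × 100 = 61.364%
Salt term: 16.6 × (-0.839) = -13.927
GC term: 0.41 × 61.364 = 25.159; length term: −600/44 = −13.636
Tm = 81.5 + (-13.927) + 25.159 − 13.636 = 79.096 → 79.1°C

79.1°C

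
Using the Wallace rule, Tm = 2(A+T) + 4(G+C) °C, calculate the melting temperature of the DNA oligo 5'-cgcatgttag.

Base counts: C=2, A=2, G=3, T=3
So N_AT = 5 and N_GC = 5.
Tm = 2(5) + 4(5) = 10 + 20 = 30°C

30°C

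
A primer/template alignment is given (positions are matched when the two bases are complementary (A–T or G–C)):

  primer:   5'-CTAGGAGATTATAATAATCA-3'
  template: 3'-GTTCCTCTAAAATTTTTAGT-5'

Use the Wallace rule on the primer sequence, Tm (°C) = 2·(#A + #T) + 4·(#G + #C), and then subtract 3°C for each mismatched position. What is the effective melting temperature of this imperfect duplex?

Primer base counts: A=9, T=6, G=3, C=2 → A+T=15, G+C=5
Perfect-match Tm = 2(15) + 4(5) = 30 + 20 = 50°C
Mismatches (positions where the bases are not complementary): 3 (at positions 2, 11, 15)
Effective Tm = 50 − 3×3 = 50 − 9 = 41°C

41°C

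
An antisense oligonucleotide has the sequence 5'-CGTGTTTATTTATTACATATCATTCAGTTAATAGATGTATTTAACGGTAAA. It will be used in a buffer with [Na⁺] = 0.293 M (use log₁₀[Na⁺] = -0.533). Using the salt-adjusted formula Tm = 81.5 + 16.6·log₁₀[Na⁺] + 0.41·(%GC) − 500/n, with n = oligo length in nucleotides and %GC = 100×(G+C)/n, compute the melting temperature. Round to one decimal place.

72.5°C

Length n = 51. A=17, G=7, C=5, T=22
G+C = 12, so %GC = 12/51 × 100 = 23.529%
Salt term: 16.6 × (-0.533) = -8.848
GC term: 0.41 × 23.529 = 9.647; length term: −500/51 = −9.804
Tm = 81.5 + (-8.848) + 9.647 − 9.804 = 72.495 → 72.5°C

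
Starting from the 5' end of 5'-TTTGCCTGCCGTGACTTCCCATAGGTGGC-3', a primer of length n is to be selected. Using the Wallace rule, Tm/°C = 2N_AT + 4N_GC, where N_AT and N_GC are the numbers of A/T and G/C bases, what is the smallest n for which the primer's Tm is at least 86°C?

First 27 bases: TTTGCCTGCCGTGACTTCCCATAGGTG → Tm = 84°C (< 86°C)
First 28 bases: TTTGCCTGCCGTGACTTCCCATAGGTGG → Tm = 88°C (≥ 86°C)
Each additional base adds 2°C (A/T) or 4°C (G/C), so Tm is non-decreasing in n; n = 28 is the first length to reach 86°C.

n = 28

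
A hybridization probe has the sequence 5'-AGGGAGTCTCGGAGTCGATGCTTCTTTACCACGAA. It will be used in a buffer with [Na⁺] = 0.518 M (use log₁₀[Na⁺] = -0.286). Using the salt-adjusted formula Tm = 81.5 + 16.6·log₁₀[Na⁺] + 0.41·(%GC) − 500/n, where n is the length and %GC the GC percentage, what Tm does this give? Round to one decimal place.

83.6°C

Length n = 35. Scanning the sequence gives T=9, A=8, G=10, C=8.
G+C = 18, so %GC = 18/35 × 100 = 51.429%
Salt term: 16.6 × (-0.286) = -4.748
GC term: 0.41 × 51.429 = 21.086; length term: −500/35 = −14.286
Tm = 81.5 + (-4.748) + 21.086 − 14.286 = 83.552 → 83.6°C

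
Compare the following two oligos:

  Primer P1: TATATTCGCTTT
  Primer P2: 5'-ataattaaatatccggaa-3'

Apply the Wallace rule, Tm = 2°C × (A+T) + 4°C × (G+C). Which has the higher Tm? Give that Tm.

Primer P1: A+T=9, G+C=3 → Tm = 2(9)+4(3) = 30°C
Primer P2: A+T=14, G+C=4 → Tm = 2(14)+4(4) = 44°C
30°C vs 44°C → primer P2 is higher.

Primer P2, 44°C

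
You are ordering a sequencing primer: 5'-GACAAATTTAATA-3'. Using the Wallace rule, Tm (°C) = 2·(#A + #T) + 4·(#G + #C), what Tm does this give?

30°C

Scanning the sequence gives A=7, C=1, G=1, T=4.
So N_AT = 11 and N_GC = 2.
Tm = 2×11 + 4×2 = 30°C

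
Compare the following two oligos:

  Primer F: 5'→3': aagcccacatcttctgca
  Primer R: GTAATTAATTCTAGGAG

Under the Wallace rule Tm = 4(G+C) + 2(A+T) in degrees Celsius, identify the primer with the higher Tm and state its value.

Primer F, 54°C

Primer F: A+T=9, G+C=9 → Tm = 2(9)+4(9) = 54°C
Primer R: A+T=12, G+C=5 → Tm = 2(12)+4(5) = 44°C
54°C vs 44°C → primer F is higher.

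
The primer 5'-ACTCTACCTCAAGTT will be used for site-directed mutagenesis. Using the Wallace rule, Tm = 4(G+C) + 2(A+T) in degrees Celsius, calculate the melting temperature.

Counting bases: A=4, T=5, G=1, C=5
So N_AT = 9 and N_GC = 6.
Tm = 2(9) + 4(6) = 18 + 24 = 42°C

42°C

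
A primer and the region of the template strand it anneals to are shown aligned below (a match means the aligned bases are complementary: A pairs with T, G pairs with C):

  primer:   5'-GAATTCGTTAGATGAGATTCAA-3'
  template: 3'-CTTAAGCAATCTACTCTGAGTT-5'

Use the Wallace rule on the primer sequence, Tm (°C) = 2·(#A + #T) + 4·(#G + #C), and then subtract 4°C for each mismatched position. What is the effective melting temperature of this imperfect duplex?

Primer base counts: A=8, T=7, G=5, C=2 → A+T=15, G+C=7
Perfect-match Tm = 2(15) + 4(7) = 30 + 28 = 58°C
Mismatches (positions where the bases are not complementary): 1 (at position 18)
Effective Tm = 58 − 1×4 = 58 − 4 = 54°C

54°C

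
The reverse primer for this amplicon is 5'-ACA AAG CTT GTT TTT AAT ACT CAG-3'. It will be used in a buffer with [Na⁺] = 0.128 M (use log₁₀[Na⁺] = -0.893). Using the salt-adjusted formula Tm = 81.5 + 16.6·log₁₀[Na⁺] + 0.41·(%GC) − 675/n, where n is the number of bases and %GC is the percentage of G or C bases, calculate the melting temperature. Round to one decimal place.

Length n = 24. Counting bases: A=8, G=3, T=9, C=4
G+C = 7, so %GC = 7/24 × 100 = 29.167%
Salt term: 16.6 × (-0.893) = -14.824
GC term: 0.41 × 29.167 = 11.958; length term: −675/24 = −28.125
Tm = 81.5 + (-14.824) + 11.958 − 28.125 = 50.509 → 50.5°C

50.5°C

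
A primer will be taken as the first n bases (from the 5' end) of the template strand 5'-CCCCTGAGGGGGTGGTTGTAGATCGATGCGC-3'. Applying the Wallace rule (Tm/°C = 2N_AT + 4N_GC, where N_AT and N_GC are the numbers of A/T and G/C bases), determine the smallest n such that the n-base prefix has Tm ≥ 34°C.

First 9 bases: CCCCTGAGG → Tm = 32°C (< 34°C)
First 10 bases: CCCCTGAGGG → Tm = 36°C (≥ 34°C)
Since every base adds ≥2°C, Tm only increases with n, so the threshold is first crossed at n = 10.

n = 10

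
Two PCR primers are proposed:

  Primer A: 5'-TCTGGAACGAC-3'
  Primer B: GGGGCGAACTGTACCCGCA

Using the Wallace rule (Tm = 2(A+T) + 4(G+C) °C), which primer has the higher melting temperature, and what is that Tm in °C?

Primer B, 64°C

Primer A: A+T=5, G+C=6 → Tm = 2(5)+4(6) = 34°C
Primer B: A+T=6, G+C=13 → Tm = 2(6)+4(13) = 64°C
34°C vs 64°C → primer B is higher.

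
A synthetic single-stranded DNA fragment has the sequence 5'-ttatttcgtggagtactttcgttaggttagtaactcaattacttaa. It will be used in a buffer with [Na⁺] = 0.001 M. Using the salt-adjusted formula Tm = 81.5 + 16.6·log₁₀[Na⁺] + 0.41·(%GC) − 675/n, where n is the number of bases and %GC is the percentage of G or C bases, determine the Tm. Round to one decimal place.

29.5°C

Length n = 46. C=6, A=12, T=20, G=8
G+C = 14, so %GC = 14/46 × 100 = 30.435%
Salt term: 16.6 × (-3) = -49.8
GC term: 0.41 × 30.435 = 12.478; length term: −675/46 = −14.674
Tm = 81.5 + (-49.8) + 12.478 − 14.674 = 29.504 → 29.5°C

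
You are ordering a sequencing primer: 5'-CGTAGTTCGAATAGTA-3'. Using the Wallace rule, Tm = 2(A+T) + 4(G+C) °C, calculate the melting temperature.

Scanning the sequence gives G=4, A=5, C=2, T=5.
A+T = 10, G+C = 6
Tm = 2×10 + 4×6 = 44°C

44°C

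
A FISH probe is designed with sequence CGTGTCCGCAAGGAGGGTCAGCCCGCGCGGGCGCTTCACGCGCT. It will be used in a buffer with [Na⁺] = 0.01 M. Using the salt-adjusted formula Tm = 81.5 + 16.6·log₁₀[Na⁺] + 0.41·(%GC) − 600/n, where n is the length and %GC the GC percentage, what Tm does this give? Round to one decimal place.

Length n = 44. Scanning the sequence gives G=17, T=6, A=5, C=16.
G+C = 33, so %GC = 33/44 × 100 = 75%
Salt term: 16.6 × (-2) = -33.2
GC term: 0.41 × 75 = 30.75; length term: −600/44 = −13.636
Tm = 81.5 + (-33.2) + 30.75 − 13.636 = 65.414 → 65.4°C

65.4°C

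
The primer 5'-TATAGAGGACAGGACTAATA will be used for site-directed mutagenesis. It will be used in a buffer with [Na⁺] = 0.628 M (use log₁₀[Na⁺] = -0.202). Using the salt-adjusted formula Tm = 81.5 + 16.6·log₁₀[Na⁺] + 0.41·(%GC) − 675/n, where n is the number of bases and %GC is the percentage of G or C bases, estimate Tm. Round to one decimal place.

Length n = 20. C=2, G=5, T=4, A=9
G+C = 7, so %GC = 7/20 × 100 = 35%
Salt term: 16.6 × (-0.202) = -3.353
GC term: 0.41 × 35 = 14.35; length term: −675/20 = −33.75
Tm = 81.5 + (-3.353) + 14.35 − 33.75 = 58.747 → 58.7°C

58.7°C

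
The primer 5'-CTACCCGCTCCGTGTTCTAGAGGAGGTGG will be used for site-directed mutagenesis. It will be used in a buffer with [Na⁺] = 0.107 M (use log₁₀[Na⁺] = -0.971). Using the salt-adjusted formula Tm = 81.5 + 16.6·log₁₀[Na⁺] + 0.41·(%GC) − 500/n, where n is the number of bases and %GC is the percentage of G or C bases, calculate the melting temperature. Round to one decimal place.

Length n = 29. Base counts: G=10, C=8, A=4, T=7
G+C = 18, so %GC = 18/29 × 100 = 62.069%
Salt term: 16.6 × (-0.971) = -16.119
GC term: 0.41 × 62.069 = 25.448; length term: −500/29 = −17.241
Tm = 81.5 + (-16.119) + 25.448 − 17.241 = 73.588 → 73.6°C

73.6°C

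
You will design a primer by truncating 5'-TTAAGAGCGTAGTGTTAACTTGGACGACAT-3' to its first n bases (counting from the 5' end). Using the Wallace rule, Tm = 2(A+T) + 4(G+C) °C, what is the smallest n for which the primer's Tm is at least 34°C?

n = 12

First 11 bases: TTAAGAGCGTA → Tm = 30°C (< 34°C)
First 12 bases: TTAAGAGCGTAG → Tm = 34°C (≥ 34°C)
Since every base adds ≥2°C, Tm only increases with n, so the threshold is first crossed at n = 12.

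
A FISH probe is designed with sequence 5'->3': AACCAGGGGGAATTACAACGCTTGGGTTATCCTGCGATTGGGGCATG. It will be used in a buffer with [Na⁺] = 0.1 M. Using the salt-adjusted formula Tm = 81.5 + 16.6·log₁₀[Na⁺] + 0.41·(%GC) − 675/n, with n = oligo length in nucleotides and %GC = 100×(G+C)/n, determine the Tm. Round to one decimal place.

Length n = 47. Counting bases: C=9, A=11, T=11, G=16
G+C = 25, so %GC = 25/47 × 100 = 53.191%
Salt term: 16.6 × (-1) = -16.6
GC term: 0.41 × 53.191 = 21.808; length term: −675/47 = −14.362
Tm = 81.5 + (-16.6) + 21.808 − 14.362 = 72.346 → 72.3°C

72.3°C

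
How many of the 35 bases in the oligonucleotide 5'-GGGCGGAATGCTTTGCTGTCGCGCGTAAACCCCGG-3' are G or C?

Counting bases: T=7, A=5, C=10, G=13
Total G or C: 13 + 10 = 23

23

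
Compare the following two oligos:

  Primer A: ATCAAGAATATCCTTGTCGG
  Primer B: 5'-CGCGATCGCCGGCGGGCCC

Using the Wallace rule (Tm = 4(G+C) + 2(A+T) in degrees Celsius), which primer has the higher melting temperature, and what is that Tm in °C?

Primer A: A+T=12, G+C=8 → Tm = 2(12)+4(8) = 56°C
Primer B: A+T=2, G+C=17 → Tm = 2(2)+4(17) = 72°C
56°C vs 72°C → primer B is higher.

Primer B, 72°C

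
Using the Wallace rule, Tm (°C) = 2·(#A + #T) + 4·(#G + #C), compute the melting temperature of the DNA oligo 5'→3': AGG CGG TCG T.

Base counts: A=1, C=2, G=5, T=2
AT pairs contribute 3, GC pairs contribute 7.
Tm = 2(3) + 4(7) = 6 + 28 = 34°C

34°C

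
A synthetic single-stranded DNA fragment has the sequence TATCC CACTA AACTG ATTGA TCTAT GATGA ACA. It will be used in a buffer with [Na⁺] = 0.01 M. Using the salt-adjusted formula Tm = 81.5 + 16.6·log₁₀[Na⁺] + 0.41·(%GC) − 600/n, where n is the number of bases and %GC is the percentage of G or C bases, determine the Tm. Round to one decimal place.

43.8°C

Length n = 33. C=7, G=4, T=10, A=12
G+C = 11, so %GC = 11/33 × 100 = 33.333%
Salt term: 16.6 × (-2) = -33.2
GC term: 0.41 × 33.333 = 13.667; length term: −600/33 = −18.182
Tm = 81.5 + (-33.2) + 13.667 − 18.182 = 43.785 → 43.8°C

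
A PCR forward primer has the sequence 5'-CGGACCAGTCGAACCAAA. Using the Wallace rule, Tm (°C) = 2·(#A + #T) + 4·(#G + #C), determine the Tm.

Base counts: A=7, T=1, G=4, C=6
AT pairs contribute 8, GC pairs contribute 10.
Tm = 4·10 + 2·8 = 40 + 16 = 56°C

56°C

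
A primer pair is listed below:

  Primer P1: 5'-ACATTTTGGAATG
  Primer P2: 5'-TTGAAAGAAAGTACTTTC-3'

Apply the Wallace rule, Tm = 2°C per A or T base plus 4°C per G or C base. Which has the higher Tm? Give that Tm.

Primer P1: A+T=9, G+C=4 → Tm = 2(9)+4(4) = 34°C
Primer P2: A+T=13, G+C=5 → Tm = 2(13)+4(5) = 46°C
34°C vs 46°C → primer P2 is higher.

Primer P2, 46°C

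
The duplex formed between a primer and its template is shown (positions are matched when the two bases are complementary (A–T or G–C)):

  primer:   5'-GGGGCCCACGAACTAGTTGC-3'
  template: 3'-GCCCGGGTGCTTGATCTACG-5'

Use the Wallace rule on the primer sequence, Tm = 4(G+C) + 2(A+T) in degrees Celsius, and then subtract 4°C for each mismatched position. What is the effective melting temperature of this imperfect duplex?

Primer base counts: A=4, T=3, G=7, C=6 → A+T=7, G+C=13
Perfect-match Tm = 2(7) + 4(13) = 14 + 52 = 66°C
Mismatches (positions where the bases are not complementary): 2 (at positions 1, 17)
Effective Tm = 66 − 2×4 = 66 − 8 = 58°C

58°C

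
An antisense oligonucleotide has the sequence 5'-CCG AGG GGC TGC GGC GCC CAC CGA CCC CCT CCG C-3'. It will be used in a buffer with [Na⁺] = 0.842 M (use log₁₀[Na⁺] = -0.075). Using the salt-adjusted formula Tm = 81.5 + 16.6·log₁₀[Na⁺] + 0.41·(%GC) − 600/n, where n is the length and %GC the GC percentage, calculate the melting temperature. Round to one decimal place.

Length n = 34. Counting bases: G=11, A=3, T=2, C=18
G+C = 29, so %GC = 29/34 × 100 = 85.294%
Salt term: 16.6 × (-0.075) = -1.245
GC term: 0.41 × 85.294 = 34.971; length term: −600/34 = −17.647
Tm = 81.5 + (-1.245) + 34.971 − 17.647 = 97.579 → 97.6°C

97.6°C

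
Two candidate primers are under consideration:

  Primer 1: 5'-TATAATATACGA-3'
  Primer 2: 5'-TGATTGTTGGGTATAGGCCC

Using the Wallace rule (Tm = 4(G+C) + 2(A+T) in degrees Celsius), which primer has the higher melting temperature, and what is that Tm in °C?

Primer 2, 60°C

Primer 1: A+T=10, G+C=2 → Tm = 2(10)+4(2) = 28°C
Primer 2: A+T=10, G+C=10 → Tm = 2(10)+4(10) = 60°C
28°C vs 60°C → primer 2 is higher.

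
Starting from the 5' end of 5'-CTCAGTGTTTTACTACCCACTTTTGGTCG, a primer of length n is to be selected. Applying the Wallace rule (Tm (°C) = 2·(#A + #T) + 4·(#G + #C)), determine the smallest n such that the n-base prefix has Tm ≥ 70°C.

First 24 bases: CTCAGTGTTTTACTACCCACTTTT → Tm = 66°C (< 70°C)
First 25 bases: CTCAGTGTTTTACTACCCACTTTTG → Tm = 70°C (≥ 70°C)
Each additional base adds 2°C (A/T) or 4°C (G/C), so Tm is non-decreasing in n; n = 25 is the first length to reach 70°C.

n = 25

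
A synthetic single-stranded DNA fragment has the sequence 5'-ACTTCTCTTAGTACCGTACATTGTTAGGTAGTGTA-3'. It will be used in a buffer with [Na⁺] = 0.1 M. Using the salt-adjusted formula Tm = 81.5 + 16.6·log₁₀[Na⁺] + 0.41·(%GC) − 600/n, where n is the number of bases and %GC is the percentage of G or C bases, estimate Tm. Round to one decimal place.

63.0°C

Length n = 35. Base counts: C=6, G=7, T=14, A=8
G+C = 13, so %GC = 13/35 × 100 = 37.143%
Salt term: 16.6 × (-1) = -16.6
GC term: 0.41 × 37.143 = 15.229; length term: −600/35 = −17.143
Tm = 81.5 + (-16.6) + 15.229 − 17.143 = 62.986 → 63.0°C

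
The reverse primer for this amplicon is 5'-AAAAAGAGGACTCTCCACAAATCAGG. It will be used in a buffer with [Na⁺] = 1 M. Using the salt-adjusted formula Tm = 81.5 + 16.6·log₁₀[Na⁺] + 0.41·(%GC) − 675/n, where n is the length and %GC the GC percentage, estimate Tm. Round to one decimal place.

Length n = 26. Scanning the sequence gives T=3, G=5, C=6, A=12.
G+C = 11, so %GC = 11/26 × 100 = 42.308%
Salt term: 16.6 × (0) = 0
GC term: 0.41 × 42.308 = 17.346; length term: −675/26 = −25.962
Tm = 81.5 + (0) + 17.346 − 25.962 = 72.884 → 72.9°C

72.9°C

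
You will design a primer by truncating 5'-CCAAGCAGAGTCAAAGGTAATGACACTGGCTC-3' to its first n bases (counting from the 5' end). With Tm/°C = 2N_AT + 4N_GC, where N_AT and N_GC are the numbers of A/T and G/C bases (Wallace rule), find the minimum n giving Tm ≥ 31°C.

First 9 bases: CCAAGCAGA → Tm = 28°C (< 31°C)
First 10 bases: CCAAGCAGAG → Tm = 32°C (≥ 31°C)
Each additional base adds 2°C (A/T) or 4°C (G/C), so Tm is non-decreasing in n; n = 10 is the first length to reach 31°C.

n = 10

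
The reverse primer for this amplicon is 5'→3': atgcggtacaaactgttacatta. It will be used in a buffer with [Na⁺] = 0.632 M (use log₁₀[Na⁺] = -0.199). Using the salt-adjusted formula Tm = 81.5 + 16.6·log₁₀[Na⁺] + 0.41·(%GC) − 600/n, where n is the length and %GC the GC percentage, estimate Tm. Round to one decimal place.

66.4°C

Length n = 23. A=8, C=4, T=7, G=4
G+C = 8, so %GC = 8/23 × 100 = 34.783%
Salt term: 16.6 × (-0.199) = -3.303
GC term: 0.41 × 34.783 = 14.261; length term: −600/23 = −26.087
Tm = 81.5 + (-3.303) + 14.261 − 26.087 = 66.371 → 66.4°C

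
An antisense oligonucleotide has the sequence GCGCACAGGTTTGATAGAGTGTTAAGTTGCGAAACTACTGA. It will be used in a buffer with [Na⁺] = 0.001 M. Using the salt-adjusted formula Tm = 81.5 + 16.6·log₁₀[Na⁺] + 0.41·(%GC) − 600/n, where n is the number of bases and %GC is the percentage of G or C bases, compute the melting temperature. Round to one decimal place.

Length n = 41. Counting bases: C=6, A=12, G=12, T=11
G+C = 18, so %GC = 18/41 × 100 = 43.902%
Salt term: 16.6 × (-3) = -49.8
GC term: 0.41 × 43.902 = 18; length term: −600/41 = −14.634
Tm = 81.5 + (-49.8) + 18 − 14.634 = 35.066 → 35.1°C

35.1°C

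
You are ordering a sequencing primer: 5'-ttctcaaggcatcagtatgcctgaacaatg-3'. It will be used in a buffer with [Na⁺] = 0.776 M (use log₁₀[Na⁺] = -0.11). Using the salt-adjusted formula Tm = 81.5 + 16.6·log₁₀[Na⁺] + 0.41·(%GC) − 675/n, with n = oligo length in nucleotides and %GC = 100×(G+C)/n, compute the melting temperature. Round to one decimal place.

74.9°C

Length n = 30. Base counts: G=6, T=8, A=9, C=7
G+C = 13, so %GC = 13/30 × 100 = 43.333%
Salt term: 16.6 × (-0.11) = -1.826
GC term: 0.41 × 43.333 = 17.767; length term: −675/30 = −22.5
Tm = 81.5 + (-1.826) + 17.767 − 22.5 = 74.941 → 74.9°C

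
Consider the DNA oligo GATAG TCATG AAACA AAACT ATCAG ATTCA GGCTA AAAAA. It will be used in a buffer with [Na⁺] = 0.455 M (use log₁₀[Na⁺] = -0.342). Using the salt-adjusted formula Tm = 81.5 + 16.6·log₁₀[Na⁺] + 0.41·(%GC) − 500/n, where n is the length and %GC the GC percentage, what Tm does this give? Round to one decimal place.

Length n = 40. G=6, C=6, T=8, A=20
G+C = 12, so %GC = 12/40 × 100 = 30%
Salt term: 16.6 × (-0.342) = -5.677
GC term: 0.41 × 30 = 12.3; length term: −500/40 = −12.5
Tm = 81.5 + (-5.677) + 12.3 − 12.5 = 75.623 → 75.6°C

75.6°C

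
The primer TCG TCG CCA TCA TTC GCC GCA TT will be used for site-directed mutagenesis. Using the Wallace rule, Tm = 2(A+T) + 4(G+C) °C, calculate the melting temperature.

Base counts: C=9, T=7, A=3, G=4
AT pairs contribute 10, GC pairs contribute 13.
Tm = 4·13 + 2·10 = 52 + 20 = 72°C

72°C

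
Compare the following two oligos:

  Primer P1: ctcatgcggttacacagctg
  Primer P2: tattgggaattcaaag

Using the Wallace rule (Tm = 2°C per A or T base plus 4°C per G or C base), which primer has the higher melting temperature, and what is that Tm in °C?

Primer P1, 62°C

Primer P1: A+T=9, G+C=11 → Tm = 2(9)+4(11) = 62°C
Primer P2: A+T=11, G+C=5 → Tm = 2(11)+4(5) = 42°C
62°C vs 42°C → primer P1 is higher.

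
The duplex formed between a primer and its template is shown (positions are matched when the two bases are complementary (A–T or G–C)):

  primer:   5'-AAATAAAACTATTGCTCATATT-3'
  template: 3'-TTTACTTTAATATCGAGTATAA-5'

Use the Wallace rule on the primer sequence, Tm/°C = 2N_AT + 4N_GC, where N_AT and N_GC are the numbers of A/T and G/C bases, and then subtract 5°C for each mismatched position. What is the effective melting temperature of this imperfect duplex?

Primer base counts: A=10, T=8, G=1, C=3 → A+T=18, G+C=4
Perfect-match Tm = 2(18) + 4(4) = 36 + 16 = 52°C
Mismatches (positions where the bases are not complementary): 3 (at positions 5, 9, 13)
Effective Tm = 52 − 3×5 = 52 − 15 = 37°C

37°C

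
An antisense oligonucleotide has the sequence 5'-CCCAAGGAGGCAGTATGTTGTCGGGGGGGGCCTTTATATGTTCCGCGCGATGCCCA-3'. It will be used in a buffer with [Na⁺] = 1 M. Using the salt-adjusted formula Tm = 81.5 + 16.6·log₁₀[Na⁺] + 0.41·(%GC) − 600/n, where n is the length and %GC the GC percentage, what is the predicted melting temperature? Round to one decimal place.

95.7°C

Length n = 56. Counting bases: C=14, G=20, T=13, A=9
G+C = 34, so %GC = 34/56 × 100 = 60.714%
Salt term: 16.6 × (0) = 0
GC term: 0.41 × 60.714 = 24.893; length term: −600/56 = −10.714
Tm = 81.5 + (0) + 24.893 − 10.714 = 95.679 → 95.7°C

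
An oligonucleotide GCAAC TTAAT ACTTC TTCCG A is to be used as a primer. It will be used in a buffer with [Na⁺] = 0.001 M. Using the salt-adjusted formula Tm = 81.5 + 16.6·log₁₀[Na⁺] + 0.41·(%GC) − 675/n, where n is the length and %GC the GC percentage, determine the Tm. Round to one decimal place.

15.2°C

Length n = 21. Scanning the sequence gives T=7, C=6, G=2, A=6.
G+C = 8, so %GC = 8/21 × 100 = 38.095%
Salt term: 16.6 × (-3) = -49.8
GC term: 0.41 × 38.095 = 15.619; length term: −675/21 = −32.143
Tm = 81.5 + (-49.8) + 15.619 − 32.143 = 15.176 → 15.2°C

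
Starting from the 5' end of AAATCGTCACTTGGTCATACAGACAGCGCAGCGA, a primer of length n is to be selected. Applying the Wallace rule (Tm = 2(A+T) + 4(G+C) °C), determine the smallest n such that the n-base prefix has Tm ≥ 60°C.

n = 22

First 21 bases: AAATCGTCACTTGGTCATACA → Tm = 58°C (< 60°C)
First 22 bases: AAATCGTCACTTGGTCATACAG → Tm = 62°C (≥ 60°C)
Since every base adds ≥2°C, Tm only increases with n, so the threshold is first crossed at n = 22.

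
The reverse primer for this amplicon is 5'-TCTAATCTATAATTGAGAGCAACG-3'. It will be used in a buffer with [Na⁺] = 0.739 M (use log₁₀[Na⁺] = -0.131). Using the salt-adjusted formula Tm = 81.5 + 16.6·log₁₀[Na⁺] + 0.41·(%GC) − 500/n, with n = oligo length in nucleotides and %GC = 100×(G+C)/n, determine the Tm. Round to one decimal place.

Length n = 24. A=9, G=4, T=7, C=4
G+C = 8, so %GC = 8/24 × 100 = 33.333%
Salt term: 16.6 × (-0.131) = -2.175
GC term: 0.41 × 33.333 = 13.667; length term: −500/24 = −20.833
Tm = 81.5 + (-2.175) + 13.667 − 20.833 = 72.159 → 72.2°C

72.2°C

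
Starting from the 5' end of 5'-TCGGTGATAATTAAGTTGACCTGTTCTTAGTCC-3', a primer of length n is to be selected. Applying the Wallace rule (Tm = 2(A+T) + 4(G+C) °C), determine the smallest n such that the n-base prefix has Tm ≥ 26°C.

First 8 bases: TCGGTGAT → Tm = 24°C (< 26°C)
First 9 bases: TCGGTGATA → Tm = 26°C (≥ 26°C)
Each additional base adds 2°C (A/T) or 4°C (G/C), so Tm is non-decreasing in n; n = 9 is the first length to reach 26°C.

n = 9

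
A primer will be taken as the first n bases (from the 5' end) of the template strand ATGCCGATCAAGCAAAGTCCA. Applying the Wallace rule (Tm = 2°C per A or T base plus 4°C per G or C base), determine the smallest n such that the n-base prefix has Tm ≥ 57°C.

First 19 bases: ATGCCGATCAAGCAAAGTC → Tm = 56°C (< 57°C)
First 20 bases: ATGCCGATCAAGCAAAGTCC → Tm = 60°C (≥ 57°C)
Since every base adds ≥2°C, Tm only increases with n, so the threshold is first crossed at n = 20.

n = 20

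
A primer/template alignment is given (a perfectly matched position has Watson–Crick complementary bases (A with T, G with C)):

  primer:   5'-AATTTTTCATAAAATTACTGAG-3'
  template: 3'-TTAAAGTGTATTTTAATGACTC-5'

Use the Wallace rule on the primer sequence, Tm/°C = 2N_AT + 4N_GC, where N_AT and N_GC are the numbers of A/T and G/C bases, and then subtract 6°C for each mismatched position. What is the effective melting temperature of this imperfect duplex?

40°C

Primer base counts: A=9, T=9, G=2, C=2 → A+T=18, G+C=4
Perfect-match Tm = 2(18) + 4(4) = 36 + 16 = 52°C
Mismatches (positions where the bases are not complementary): 2 (at positions 6, 7)
Effective Tm = 52 − 2×6 = 52 − 12 = 40°C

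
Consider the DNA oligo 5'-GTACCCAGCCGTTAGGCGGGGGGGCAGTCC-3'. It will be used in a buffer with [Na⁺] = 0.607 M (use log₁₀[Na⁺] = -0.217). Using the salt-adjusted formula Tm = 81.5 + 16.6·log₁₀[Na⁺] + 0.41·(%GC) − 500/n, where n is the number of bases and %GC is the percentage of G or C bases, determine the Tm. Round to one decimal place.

91.3°C

Length n = 30. Base counts: T=4, G=13, A=4, C=9
G+C = 22, so %GC = 22/30 × 100 = 73.333%
Salt term: 16.6 × (-0.217) = -3.602
GC term: 0.41 × 73.333 = 30.067; length term: −500/30 = −16.667
Tm = 81.5 + (-3.602) + 30.067 − 16.667 = 91.298 → 91.3°C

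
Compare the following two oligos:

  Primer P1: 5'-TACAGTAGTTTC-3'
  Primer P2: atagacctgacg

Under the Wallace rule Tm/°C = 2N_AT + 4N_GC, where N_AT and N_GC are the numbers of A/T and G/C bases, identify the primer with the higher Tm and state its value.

Primer P1: A+T=8, G+C=4 → Tm = 2(8)+4(4) = 32°C
Primer P2: A+T=6, G+C=6 → Tm = 2(6)+4(6) = 36°C
32°C vs 36°C → primer P2 is higher.

Primer P2, 36°C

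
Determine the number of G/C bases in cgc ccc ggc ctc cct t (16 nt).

13

Scanning the sequence gives A=0, C=10, G=3, T=3.
G+C = 3 + 10 = 13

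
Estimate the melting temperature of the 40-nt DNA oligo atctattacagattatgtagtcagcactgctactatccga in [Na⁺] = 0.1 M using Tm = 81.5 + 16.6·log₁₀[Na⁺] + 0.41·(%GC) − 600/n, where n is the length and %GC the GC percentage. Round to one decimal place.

65.3°C

Length n = 40. Scanning the sequence gives G=6, A=12, T=13, C=9.
G+C = 15, so %GC = 15/40 × 100 = 37.5%
Salt term: 16.6 × (-1) = -16.6
GC term: 0.41 × 37.5 = 15.375; length term: −600/40 = −15
Tm = 81.5 + (-16.6) + 15.375 − 15 = 65.275 → 65.3°C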